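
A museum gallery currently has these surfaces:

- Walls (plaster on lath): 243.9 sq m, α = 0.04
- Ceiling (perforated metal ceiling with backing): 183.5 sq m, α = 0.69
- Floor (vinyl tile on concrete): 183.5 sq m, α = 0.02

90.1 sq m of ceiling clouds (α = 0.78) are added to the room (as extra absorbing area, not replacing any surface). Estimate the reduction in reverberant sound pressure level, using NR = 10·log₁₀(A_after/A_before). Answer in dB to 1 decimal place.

1.8 dB

Equivalent absorption area: A_before = 243.9*0.04 + 183.5*0.69 + 183.5*0.02 = 140.041 sq m.
Added absorption = 90.1 × 0.78 = 70.278 sabins.
A_after = 140.041 + 70.278 = 210.319 sabins.
Reduction = 10 log₁₀(A_after/A_before) = 10 log₁₀(1.5018) = 1.8 dB.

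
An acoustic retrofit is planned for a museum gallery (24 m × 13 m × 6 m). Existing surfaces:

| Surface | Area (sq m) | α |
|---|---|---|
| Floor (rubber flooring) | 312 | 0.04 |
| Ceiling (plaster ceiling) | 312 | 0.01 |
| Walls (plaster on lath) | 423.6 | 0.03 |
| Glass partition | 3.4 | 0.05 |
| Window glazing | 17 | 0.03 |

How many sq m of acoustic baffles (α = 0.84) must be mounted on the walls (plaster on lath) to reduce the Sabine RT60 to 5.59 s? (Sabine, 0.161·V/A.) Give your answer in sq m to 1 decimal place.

30.8

A₁ = Σ Sᵢαᵢ = 312·0.04 + 312·0.01 + 423.6·0.03 + 3.4·0.05 + 17·0.03 = 28.988 sabins.
V = 1872 m³. Target absorption A₂ = 0.161 × 1872 / 5.59 = 53.916 sabins.
Absorption to add: 53.916 − 28.988 = 24.928 sabins.
Net gain per sq m: Δα = 0.84 − 0.03 = 0.81.
Panel area = 24.928 / 0.81 = 30.8 sq m.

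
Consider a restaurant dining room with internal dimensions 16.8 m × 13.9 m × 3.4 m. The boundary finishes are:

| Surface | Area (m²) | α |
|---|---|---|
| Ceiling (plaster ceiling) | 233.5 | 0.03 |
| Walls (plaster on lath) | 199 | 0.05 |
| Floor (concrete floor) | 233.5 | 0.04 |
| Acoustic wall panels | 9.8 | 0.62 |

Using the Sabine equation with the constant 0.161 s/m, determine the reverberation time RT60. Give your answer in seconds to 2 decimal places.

3.95 s

Equivalent absorption area: A = 233.5·0.03 + 199·0.05 + 233.5·0.04 + 9.8·0.62 = 32.371 m².
V = 16.8·13.9·3.4 = 793.968 m³.
RT60 = 0.161 · V / A = 0.161 × 793.968 / 32.371 = 3.95 s.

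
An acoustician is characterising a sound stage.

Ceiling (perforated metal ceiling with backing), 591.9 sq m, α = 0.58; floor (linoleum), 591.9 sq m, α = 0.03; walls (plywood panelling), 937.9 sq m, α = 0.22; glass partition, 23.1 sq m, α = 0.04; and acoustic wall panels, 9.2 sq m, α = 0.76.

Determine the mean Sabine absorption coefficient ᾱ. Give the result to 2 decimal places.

0.27

Total surface area S = 2154.0 sq m.
A = 591.9×0.58 + 591.9×0.03 + 937.9×0.22 + 23.1×0.04 + 9.2×0.76 = 575.313 sabins.
ᾱ = 575.313 / 2154.0 = 0.27.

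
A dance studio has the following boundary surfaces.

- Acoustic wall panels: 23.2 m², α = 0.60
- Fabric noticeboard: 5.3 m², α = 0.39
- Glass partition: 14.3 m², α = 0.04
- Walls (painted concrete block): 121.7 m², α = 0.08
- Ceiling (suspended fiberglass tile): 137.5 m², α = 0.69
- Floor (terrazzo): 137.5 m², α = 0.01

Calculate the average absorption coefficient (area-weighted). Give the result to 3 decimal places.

Total surface area S = 439.5 m².
A = 23.2×0.60 + 5.3×0.39 + 14.3×0.04 + 121.7×0.08 + 137.5×0.69 + 137.5×0.01 = 122.545 sabins.
ᾱ = 122.545 / 439.5 = 0.279.

0.279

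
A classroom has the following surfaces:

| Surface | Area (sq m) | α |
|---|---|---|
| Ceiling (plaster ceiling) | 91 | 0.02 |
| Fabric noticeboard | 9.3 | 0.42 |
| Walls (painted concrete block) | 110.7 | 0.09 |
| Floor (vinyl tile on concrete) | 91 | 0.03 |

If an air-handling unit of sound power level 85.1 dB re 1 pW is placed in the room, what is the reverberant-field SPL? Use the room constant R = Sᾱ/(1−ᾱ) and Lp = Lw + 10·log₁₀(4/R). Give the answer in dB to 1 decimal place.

Σ(Sᵢαᵢ) = 91×0.02 + 9.3×0.42 + 110.7×0.09 + 91×0.03 = 18.419; total area S = 302.0 sq m.
ᾱ = 18.419/302.0 = 0.0610; R = Sᾱ/(1−ᾱ) = 18.419/(1−0.0610) = 19.616 sq m.
Lp = 85.1 + 10·log₁₀(4/19.616) = 85.1 + (-6.91) = 78.2 dB.

78.2 dB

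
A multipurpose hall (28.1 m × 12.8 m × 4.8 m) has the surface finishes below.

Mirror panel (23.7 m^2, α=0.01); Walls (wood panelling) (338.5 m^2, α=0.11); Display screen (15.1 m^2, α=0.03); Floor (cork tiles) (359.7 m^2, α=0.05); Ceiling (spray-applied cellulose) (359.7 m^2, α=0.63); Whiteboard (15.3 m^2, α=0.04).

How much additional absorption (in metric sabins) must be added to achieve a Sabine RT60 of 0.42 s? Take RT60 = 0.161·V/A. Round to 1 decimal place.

378.7 sabins

Total absorption A₁ = 23.7*0.01 + 338.5*0.11 + 15.1*0.03 + 359.7*0.05 + 359.7*0.63 + 15.3*0.04
  = 0.237 + 37.235 + 0.453 + 17.985 + 226.611 + 0.612 = 283.133 m^2 sabins.
For T = 0.42 s, need A₂ = 0.161·V/T = 0.161·1726.464/0.42 = 661.811 sabins.
Additional absorption ΔA = 661.811 − 283.133 = 378.7 sabins.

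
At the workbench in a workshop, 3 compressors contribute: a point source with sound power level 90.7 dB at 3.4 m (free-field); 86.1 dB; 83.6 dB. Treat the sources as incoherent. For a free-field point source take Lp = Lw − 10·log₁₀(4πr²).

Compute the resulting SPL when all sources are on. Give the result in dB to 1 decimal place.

88.1 dB

Source at 3.4 m: Lp = 90.7 − 10·log₁₀(4π·3.4²) = 90.7 − 10·log₁₀(145.267) = 69.1 dB.
Converting to relative power and adding: 10^(69.1/10) + 10^(86.1/10) + 10^(83.6/10) = 6.446e+08.
Back to dB: 10·log₁₀ Σ = 88.1 dB.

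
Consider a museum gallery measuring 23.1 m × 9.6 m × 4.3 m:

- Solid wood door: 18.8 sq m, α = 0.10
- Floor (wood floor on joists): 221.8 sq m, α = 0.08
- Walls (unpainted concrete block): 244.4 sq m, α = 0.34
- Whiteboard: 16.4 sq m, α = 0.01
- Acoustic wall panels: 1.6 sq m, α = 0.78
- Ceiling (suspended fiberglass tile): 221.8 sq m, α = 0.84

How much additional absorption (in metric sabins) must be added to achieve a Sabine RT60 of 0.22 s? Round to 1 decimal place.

Equivalent absorption area: A₁ = 18.8×0.10 + 221.8×0.08 + 244.4×0.34 + 16.4×0.01 + 1.6×0.78 + 221.8×0.84 = 290.444 sq m.
Target A₂ = 0.161·953.568/0.22 = 697.838 sabins (V = 953.568 m³).
Additional absorption ΔA = 697.838 − 290.444 = 407.4 sabins.

407.4 sabins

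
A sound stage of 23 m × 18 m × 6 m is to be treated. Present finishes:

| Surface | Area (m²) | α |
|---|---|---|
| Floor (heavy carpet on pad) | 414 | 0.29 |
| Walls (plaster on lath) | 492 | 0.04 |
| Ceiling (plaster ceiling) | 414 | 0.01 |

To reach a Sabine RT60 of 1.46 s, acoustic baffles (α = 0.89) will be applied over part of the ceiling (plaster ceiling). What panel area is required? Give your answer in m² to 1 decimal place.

Summing Sᵢαᵢ: 120.060 + 19.680 + 4.140 → A₁ = 143.880 sabins.
Required A₂ = 0.161·2484/1.46 = 273.921 sabins.
ΔA needed = 273.921 − 143.880 = 130.041 sabins.
Each m² of panel replacing the ceiling (plaster ceiling) adds (0.89 − 0.01) = 0.88 sabins.
Panel area = 130.041 / 0.88 = 147.8 m².

147.8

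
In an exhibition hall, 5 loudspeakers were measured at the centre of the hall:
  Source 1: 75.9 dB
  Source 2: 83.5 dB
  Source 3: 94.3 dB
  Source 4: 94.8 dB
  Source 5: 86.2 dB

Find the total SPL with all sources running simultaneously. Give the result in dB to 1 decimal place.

Σ 10^(Lᵢ/10) = 6.391e+09.
L_total = 10·log₁₀(6.391e+09) = 98.1 dB.

98.1 dB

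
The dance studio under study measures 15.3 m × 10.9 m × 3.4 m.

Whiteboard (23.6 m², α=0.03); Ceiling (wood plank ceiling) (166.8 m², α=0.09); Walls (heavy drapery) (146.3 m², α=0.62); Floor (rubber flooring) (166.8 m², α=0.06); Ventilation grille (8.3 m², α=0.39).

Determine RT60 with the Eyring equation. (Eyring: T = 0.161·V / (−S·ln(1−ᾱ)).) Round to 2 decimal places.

S = Σ Sᵢ = 511.8 m².
Absorption A = 23.6×0.03 + 166.8×0.09 + 146.3×0.62 + 166.8×0.06 + 8.3×0.39 = 119.671 sabins.
Mean coefficient ᾱ = A/S = 0.2338.
−S·ln(1−ᾱ) = −511.8 × ln(1 − 0.2338) = 136.299.
V = 15.3 × 10.9 × 3.4 = 567.018 m³.
RT60 = 0.161 × 567.018 / 136.299 = 0.67 s.

0.67 s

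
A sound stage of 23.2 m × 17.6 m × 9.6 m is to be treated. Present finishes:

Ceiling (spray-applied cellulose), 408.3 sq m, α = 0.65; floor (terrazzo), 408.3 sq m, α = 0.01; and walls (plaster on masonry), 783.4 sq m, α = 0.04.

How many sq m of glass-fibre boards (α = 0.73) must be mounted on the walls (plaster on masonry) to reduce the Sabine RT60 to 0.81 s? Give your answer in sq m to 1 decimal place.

693.2

Equivalent absorption area: A₁ = 408.3*0.65 + 408.3*0.01 + 783.4*0.04 = 300.814 sq m.
Required A₂ = 0.161·3919.872/0.81 = 779.135 sabins.
ΔA needed = 779.135 − 300.814 = 478.321 sabins.
Each sq m of panel replacing the walls (plaster on masonry) adds (0.73 − 0.04) = 0.69 sabins.
Area = ΔA/Δα = 478.321/0.69 = 693.2 sq m.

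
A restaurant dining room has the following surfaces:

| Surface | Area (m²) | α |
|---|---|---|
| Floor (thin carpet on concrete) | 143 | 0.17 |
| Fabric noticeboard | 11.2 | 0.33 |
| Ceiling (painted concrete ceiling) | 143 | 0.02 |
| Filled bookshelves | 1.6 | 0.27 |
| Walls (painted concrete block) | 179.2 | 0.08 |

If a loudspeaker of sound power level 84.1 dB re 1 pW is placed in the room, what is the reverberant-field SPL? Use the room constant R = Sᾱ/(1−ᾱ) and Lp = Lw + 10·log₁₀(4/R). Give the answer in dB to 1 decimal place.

73.1 dB

Σ(Sᵢαᵢ) = 143×0.17 + 11.2×0.33 + 143×0.02 + 1.6×0.27 + 179.2×0.08 = 45.634; total area S = 478.0 m².
ᾱ = 45.634/478.0 = 0.0955; R = Sᾱ/(1−ᾱ) = 45.634/(1−0.0955) = 50.452 m².
Lp = Lw + 10 log₁₀(4/R) = 84.1 -11.01 = 73.1 dB.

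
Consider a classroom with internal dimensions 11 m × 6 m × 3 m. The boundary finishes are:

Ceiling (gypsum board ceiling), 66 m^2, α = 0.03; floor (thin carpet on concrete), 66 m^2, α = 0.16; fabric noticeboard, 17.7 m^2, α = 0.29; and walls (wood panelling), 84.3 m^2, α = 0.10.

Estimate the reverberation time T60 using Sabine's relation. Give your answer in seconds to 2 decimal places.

1.22 sec

Equivalent absorption area: A = 66*0.03 + 66*0.16 + 17.7*0.29 + 84.3*0.10 = 26.103 m^2.
V = 11·6·3 = 198 m³.
Sabine: RT60 = 0.161 × 198 / 26.103 = 1.22 s.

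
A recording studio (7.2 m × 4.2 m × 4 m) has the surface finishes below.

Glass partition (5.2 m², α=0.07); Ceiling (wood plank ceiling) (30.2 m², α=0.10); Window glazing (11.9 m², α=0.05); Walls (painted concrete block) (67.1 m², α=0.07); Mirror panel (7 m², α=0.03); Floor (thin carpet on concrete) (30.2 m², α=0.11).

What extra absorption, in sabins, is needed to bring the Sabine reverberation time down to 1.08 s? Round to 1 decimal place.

Equivalent absorption area: A₁ = 5.2×0.07 + 30.2×0.10 + 11.9×0.05 + 67.1×0.07 + 7×0.03 + 30.2×0.11 = 12.208 m².
Target A₂ = 0.161·120.96/1.08 = 18.032 sabins (V = 120.96 m³).
Shortfall: 18.032 − 12.208 = 5.8 sabins.

5.8 sabins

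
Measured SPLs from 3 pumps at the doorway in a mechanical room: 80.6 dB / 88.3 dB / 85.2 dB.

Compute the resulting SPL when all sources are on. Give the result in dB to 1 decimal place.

90.5 dB

Converting to relative power and adding: 10^(80.6/10) + 10^(88.3/10) + 10^(85.2/10) = 1.122e+09.
Combined level = 10 log₁₀(1.122e+09) = 90.5 dB.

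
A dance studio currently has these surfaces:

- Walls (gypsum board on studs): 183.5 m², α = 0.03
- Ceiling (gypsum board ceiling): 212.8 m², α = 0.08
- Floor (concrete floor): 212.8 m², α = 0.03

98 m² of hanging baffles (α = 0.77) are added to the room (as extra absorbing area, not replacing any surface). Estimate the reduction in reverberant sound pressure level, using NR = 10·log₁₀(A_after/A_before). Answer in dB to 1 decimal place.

5.6 dB

A_before = Σ Sᵢαᵢ = 183.5*0.03 + 212.8*0.08 + 212.8*0.03 = 28.913 sabins.
Treatment contributes 98·0.77 = 75.460 sabins.
A_after = 28.913 + 75.460 = 104.373 sabins.
Reduction = 10 log₁₀(A_after/A_before) = 10 log₁₀(3.6099) = 5.6 dB.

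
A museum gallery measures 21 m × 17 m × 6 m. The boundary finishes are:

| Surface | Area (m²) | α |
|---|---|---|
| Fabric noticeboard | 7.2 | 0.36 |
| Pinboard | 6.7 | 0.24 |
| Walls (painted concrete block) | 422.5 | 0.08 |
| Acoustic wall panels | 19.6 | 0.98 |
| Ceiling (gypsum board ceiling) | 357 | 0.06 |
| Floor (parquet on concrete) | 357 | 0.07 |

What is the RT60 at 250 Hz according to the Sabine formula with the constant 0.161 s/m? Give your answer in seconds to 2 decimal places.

3.33 s

Equivalent absorption area: A = 7.2·0.36 + 6.7·0.24 + 422.5·0.08 + 19.6·0.98 + 357·0.06 + 357·0.07 = 103.618 m².
V = 21·17·6 = 2142 m³.
T = 0.161 V/A = 0.161·2142/103.618 = 3.33 s.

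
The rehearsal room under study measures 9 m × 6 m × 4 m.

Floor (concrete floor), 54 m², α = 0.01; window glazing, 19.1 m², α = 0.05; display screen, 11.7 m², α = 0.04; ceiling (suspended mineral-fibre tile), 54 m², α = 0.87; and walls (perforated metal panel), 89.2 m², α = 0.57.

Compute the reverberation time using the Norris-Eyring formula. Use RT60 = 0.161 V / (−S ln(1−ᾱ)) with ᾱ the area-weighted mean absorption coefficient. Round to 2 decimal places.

S = Σ Sᵢ = 228.0 m².
Σ(Sᵢαᵢ) = 54×0.01 + 19.1×0.05 + 11.7×0.04 + 54×0.87 + 89.2×0.57 = 99.787.
Mean coefficient ᾱ = A/S = 0.4377.
−S·ln(1−ᾱ) = −228.0 × ln(1 − 0.4377) = 131.264.
V = 9 × 6 × 4 = 216 m³.
T = 0.161·V/[−S·ln(1−ᾱ)] = 0.161·216/131.264 = 0.26 s.

0.26 seconds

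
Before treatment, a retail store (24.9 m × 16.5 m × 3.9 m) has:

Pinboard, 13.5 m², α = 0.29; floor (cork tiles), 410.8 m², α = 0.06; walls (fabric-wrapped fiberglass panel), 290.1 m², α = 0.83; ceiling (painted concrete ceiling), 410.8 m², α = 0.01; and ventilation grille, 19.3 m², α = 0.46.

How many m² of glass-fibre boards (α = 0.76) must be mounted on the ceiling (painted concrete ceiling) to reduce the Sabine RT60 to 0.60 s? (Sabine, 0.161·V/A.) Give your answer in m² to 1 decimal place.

Total absorption A₁ = 13.5*0.29 + 410.8*0.06 + 290.1*0.83 + 410.8*0.01 + 19.3*0.46
  = 3.915 + 24.648 + 240.783 + 4.108 + 8.878 = 282.332 m² sabins.
V = 1602.315 m³. Target absorption A₂ = 0.161 × 1602.315 / 0.60 = 429.955 sabins.
ΔA needed = 429.955 − 282.332 = 147.623 sabins.
Each m² of panel replacing the ceiling (painted concrete ceiling) adds (0.76 − 0.01) = 0.75 sabins.
Panel area = 147.623 / 0.75 = 196.8 m².

196.8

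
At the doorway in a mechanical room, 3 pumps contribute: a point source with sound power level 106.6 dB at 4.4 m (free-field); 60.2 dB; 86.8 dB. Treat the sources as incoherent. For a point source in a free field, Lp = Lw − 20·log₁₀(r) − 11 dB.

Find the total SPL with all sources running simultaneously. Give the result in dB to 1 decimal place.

88.2 dB

Source at 4.4 m: Lp = 106.6 − 20·log₁₀(4.4) − 11 = 82.7 dB.
Σ 10^(Lᵢ/10) = 6.659e+08.
Combined level = 10 log₁₀(6.659e+08) = 88.2 dB.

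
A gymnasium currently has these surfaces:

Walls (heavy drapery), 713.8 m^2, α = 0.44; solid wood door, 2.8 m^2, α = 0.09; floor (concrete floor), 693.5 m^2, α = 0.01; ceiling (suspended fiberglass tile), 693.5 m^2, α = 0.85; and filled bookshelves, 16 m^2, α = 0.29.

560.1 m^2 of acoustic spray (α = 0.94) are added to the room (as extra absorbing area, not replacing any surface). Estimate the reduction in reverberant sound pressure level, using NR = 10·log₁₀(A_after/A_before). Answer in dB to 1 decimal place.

Summing Sᵢαᵢ: 314.072 + 0.252 + 6.935 + 589.475 + 4.640 → A_before = 915.374 sabins.
Treatment contributes 560.1·0.94 = 526.494 sabins.
New total A_after = 1441.868 sabins.
NR = 10·log₁₀(1441.868/915.374) = 2.0 dB.

2.0 dB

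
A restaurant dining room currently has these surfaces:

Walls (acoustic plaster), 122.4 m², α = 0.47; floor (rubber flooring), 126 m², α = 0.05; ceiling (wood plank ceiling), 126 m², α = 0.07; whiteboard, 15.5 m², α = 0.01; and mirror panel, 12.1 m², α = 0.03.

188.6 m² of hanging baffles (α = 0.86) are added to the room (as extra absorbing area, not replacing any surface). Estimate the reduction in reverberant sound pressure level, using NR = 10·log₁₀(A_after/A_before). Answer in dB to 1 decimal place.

Equivalent absorption area: A_before = 122.4×0.47 + 126×0.05 + 126×0.07 + 15.5×0.01 + 12.1×0.03 = 73.166 m².
Added absorption = 188.6 × 0.86 = 162.196 sabins.
A_after = 73.166 + 162.196 = 235.362 sabins.
NR = 10·log₁₀(235.362/73.166) = 5.1 dB.

5.1 dB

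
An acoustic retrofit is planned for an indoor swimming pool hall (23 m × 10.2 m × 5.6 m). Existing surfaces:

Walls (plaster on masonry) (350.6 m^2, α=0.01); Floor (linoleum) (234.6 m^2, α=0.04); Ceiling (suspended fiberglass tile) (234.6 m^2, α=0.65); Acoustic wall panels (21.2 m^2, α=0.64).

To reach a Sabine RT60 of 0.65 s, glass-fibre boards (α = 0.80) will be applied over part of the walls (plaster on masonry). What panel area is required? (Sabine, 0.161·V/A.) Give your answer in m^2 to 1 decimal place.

Equivalent absorption area: A₁ = 350.6*0.01 + 234.6*0.04 + 234.6*0.65 + 21.2*0.64 = 178.948 m^2.
Required A₂ = 0.161·1313.76/0.65 = 325.408 sabins.
ΔA needed = 325.408 − 178.948 = 146.460 sabins.
Each m^2 of panel replacing the walls (plaster on masonry) adds (0.80 − 0.01) = 0.79 sabins.
Panel area = 146.460 / 0.79 = 185.4 m^2.

185.4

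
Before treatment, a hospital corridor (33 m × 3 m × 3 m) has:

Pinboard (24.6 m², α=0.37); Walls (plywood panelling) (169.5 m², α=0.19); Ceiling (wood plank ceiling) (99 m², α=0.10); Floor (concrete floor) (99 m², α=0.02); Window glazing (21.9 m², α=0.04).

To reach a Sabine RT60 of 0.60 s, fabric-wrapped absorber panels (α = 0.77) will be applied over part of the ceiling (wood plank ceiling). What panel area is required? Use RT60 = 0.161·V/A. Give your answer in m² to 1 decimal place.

38.3

Summing Sᵢαᵢ: 9.102 + 32.205 + 9.900 + 1.980 + 0.876 → A₁ = 54.063 sabins.
Required A₂ = 0.161·297/0.60 = 79.695 sabins.
Absorption to add: 79.695 − 54.063 = 25.632 sabins.
Net gain per m²: Δα = 0.77 − 0.10 = 0.67.
Area = ΔA/Δα = 25.632/0.67 = 38.3 m².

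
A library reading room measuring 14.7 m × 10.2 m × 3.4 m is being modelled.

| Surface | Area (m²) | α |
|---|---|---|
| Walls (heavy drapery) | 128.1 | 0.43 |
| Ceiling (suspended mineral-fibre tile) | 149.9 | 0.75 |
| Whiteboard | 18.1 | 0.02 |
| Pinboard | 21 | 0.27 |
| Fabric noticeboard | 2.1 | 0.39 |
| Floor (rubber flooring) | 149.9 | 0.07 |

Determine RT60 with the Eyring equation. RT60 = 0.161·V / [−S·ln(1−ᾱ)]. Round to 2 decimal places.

0.35 sec

Total surface area S = 128.1 + 149.9 + 18.1 + 21 + 2.1 + 149.9 = 469.1 m².
Σ(Sᵢαᵢ) = 128.1·0.43 + 149.9·0.75 + 18.1·0.02 + 21·0.27 + 2.1·0.39 + 149.9·0.07 = 184.852.
ᾱ = 184.852 / 469.1 = 0.3941.
Eyring denominator: −S ln(1−ᾱ) = 235.038.
V = 14.7 × 10.2 × 3.4 = 509.796 m³.
RT60 = 0.161 × 509.796 / 235.038 = 0.35 s.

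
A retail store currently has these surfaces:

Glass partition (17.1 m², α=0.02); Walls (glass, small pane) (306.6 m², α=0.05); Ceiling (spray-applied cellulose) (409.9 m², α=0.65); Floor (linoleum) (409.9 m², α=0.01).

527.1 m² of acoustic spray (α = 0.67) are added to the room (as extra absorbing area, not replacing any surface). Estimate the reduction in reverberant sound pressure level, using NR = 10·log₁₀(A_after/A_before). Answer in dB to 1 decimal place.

Total absorption A_before = 17.1·0.02 + 306.6·0.05 + 409.9·0.65 + 409.9·0.01
  = 0.342 + 15.330 + 266.435 + 4.099 = 286.206 m² sabins.
Added absorption = 527.1 × 0.67 = 353.157 sabins.
New total A_after = 639.363 sabins.
Reduction = 10 log₁₀(A_after/A_before) = 10 log₁₀(2.2339) = 3.5 dB.

3.5 dB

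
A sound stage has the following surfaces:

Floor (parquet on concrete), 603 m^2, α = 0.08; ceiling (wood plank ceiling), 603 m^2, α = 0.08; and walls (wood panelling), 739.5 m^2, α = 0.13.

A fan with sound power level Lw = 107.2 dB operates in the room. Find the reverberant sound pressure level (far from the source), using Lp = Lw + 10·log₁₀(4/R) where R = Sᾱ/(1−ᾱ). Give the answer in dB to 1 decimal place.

Σ(Sᵢαᵢ) = 603×0.08 + 603×0.08 + 739.5×0.13 = 192.615; total area S = 1945.5 m^2.
ᾱ = 192.615/1945.5 = 0.0990; R = Sᾱ/(1−ᾱ) = 192.615/(1−0.0990) = 213.779 m^2.
Lp = 107.2 + 10·log₁₀(4/213.779) = 107.2 + (-17.28) = 89.9 dB.

89.9 dB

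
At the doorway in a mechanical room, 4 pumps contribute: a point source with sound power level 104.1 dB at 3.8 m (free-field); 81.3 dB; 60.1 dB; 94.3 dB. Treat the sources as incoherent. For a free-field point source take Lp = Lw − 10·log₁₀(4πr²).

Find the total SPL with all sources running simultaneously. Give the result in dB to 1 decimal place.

94.7 dB

Source at 3.8 m: Lp = 104.1 − 10·log₁₀(4π·3.8²) = 104.1 − 10·log₁₀(181.458) = 81.5 dB.
Σ 10^(Lᵢ/10) = 2.969e+09.
Combined level = 10 log₁₀(2.969e+09) = 94.7 dB.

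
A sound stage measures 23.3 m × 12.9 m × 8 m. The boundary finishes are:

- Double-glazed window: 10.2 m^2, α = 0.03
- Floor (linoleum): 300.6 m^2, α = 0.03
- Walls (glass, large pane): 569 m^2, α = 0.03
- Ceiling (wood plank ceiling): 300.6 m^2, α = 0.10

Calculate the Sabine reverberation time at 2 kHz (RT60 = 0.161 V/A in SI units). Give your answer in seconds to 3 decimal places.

6.858 seconds

Summing Sᵢαᵢ: 0.306 + 9.018 + 17.070 + 30.060 → A = 56.454 sabins.
Room volume: 2404.56 m³.
Sabine: RT60 = 0.161 × 2404.56 / 56.454 = 6.858 s.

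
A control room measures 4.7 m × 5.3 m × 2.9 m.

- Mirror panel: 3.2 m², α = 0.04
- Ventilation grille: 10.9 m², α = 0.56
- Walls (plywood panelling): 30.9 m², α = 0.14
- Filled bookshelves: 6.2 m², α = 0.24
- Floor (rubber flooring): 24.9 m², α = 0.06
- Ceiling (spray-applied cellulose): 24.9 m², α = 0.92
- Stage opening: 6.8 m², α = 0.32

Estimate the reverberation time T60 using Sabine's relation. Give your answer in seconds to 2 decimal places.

Total absorption A = 3.2*0.04 + 10.9*0.56 + 30.9*0.14 + 6.2*0.24 + 24.9*0.06 + 24.9*0.92 + 6.8*0.32
  = 0.128 + 6.104 + 4.326 + 1.488 + 1.494 + 22.908 + 2.176 = 38.624 m² sabins.
Room volume: 72.239 m³.
RT60 = 0.161 · V / A = 0.161 × 72.239 / 38.624 = 0.30 s.

0.30 s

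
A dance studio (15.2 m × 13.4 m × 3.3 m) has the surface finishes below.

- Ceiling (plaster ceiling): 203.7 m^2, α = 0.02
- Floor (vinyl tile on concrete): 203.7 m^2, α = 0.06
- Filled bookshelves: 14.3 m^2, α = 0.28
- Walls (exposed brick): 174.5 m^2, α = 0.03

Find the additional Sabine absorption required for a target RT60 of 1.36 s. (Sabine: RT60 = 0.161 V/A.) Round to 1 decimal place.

Equivalent absorption area: A₁ = 203.7·0.02 + 203.7·0.06 + 14.3·0.28 + 174.5·0.03 = 25.535 m^2.
Target A₂ = 0.161·672.144/1.36 = 79.570 sabins (V = 672.144 m³).
ΔA = A₂ − A₁ = 79.570 − 25.535 = 54.0 sabins.

54.0 sabins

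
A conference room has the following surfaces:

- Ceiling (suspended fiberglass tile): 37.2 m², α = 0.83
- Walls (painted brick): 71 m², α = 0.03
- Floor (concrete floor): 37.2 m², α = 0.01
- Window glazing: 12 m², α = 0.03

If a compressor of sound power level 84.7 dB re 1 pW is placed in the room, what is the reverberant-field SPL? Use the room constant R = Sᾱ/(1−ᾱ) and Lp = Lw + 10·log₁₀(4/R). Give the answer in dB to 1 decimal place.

A = 33.738 sabins; S = 157.4 m².
ᾱ = 33.738/157.4 = 0.2143; R = Sᾱ/(1−ᾱ) = 33.738/(1−0.2143) = 42.940 m².
Lp = Lw + 10 log₁₀(4/R) = 84.7 -10.31 = 74.4 dB.

74.4 dB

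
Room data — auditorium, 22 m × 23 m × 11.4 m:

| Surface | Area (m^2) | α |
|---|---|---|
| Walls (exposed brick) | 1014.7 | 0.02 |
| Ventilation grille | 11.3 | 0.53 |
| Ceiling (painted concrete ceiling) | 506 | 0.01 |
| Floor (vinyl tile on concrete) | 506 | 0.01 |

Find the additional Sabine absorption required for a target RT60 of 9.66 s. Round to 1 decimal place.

Summing Sᵢαᵢ: 20.294 + 5.989 + 5.060 + 5.060 → A₁ = 36.403 sabins.
V = 5768.4 m³. Required absorption A₂ = 0.161 × 5768.4 / 9.66 = 96.140 sabins.
Shortfall: 96.140 − 36.403 = 59.7 sabins.

59.7 sabins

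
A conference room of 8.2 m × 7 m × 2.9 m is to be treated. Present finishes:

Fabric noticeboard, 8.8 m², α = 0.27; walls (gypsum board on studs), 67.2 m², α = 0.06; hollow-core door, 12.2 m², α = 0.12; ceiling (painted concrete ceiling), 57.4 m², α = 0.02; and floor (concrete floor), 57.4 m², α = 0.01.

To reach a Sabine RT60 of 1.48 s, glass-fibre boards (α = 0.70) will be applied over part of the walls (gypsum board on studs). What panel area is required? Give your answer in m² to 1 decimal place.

13.3

Total absorption A₁ = 8.8·0.27 + 67.2·0.06 + 12.2·0.12 + 57.4·0.02 + 57.4·0.01
  = 2.376 + 4.032 + 1.464 + 1.148 + 0.574 = 9.594 m² sabins.
V = 166.46 m³. Target absorption A₂ = 0.161 × 166.46 / 1.48 = 18.108 sabins.
Absorption to add: 18.108 − 9.594 = 8.514 sabins.
Each m² of panel replacing the walls (gypsum board on studs) adds (0.70 − 0.06) = 0.64 sabins.
Area = ΔA/Δα = 8.514/0.64 = 13.3 m².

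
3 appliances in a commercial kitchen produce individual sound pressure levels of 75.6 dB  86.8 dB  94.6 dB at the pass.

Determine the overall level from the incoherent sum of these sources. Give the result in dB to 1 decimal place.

95.3 dB

Σ 10^(Lᵢ/10) = 3.399e+09.
L_total = 10·log₁₀(3.399e+09) = 95.3 dB.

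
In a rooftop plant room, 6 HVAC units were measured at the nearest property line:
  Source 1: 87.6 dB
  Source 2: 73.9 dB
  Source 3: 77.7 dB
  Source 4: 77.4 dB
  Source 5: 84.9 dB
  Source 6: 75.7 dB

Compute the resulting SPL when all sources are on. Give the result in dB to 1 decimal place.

90.3 dB

Σ 10^(Lᵢ/10) = 1.06e+09.
L_total = 10·log₁₀(1.06e+09) = 90.3 dB.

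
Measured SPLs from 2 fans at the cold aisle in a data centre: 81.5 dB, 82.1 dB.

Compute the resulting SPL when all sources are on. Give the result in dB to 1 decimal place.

84.8 dB

Converting to relative power and adding: 10^(81.5/10) + 10^(82.1/10) = 3.034e+08.
Back to dB: 10·log₁₀ Σ = 84.8 dB.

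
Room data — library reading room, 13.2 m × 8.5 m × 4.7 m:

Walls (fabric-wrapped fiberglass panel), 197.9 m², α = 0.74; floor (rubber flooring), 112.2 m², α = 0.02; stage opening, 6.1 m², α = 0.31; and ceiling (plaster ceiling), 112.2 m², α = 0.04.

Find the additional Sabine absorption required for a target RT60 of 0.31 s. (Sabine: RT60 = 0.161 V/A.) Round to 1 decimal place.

Summing Sᵢαᵢ: 146.446 + 2.244 + 1.891 + 4.488 → A₁ = 155.069 sabins.
For T = 0.31 s, need A₂ = 0.161·V/T = 0.161·527.34/0.31 = 273.877 sabins.
ΔA = A₂ − A₁ = 273.877 − 155.069 = 118.8 sabins.

118.8 sabins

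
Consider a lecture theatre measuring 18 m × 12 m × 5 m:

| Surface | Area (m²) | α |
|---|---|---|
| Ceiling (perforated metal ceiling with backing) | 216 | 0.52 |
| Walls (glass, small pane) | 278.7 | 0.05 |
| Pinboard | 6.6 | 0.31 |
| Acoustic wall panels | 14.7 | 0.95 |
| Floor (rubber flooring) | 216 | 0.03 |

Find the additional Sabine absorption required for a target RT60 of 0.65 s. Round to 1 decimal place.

118.8 sabins

Equivalent absorption area: A₁ = 216*0.52 + 278.7*0.05 + 6.6*0.31 + 14.7*0.95 + 216*0.03 = 148.746 m².
V = 1080 m³. Required absorption A₂ = 0.161 × 1080 / 0.65 = 267.508 sabins.
ΔA = A₂ − A₁ = 267.508 − 148.746 = 118.8 sabins.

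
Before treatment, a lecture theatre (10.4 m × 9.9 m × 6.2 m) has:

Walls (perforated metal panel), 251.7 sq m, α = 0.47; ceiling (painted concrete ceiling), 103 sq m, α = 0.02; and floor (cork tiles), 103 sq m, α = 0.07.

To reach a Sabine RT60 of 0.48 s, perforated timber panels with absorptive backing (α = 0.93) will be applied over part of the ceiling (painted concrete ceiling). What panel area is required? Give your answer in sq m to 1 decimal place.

Summing Sᵢαᵢ: 118.299 + 2.060 + 7.210 → A₁ = 127.569 sabins.
V = 638.352 m³. Target absorption A₂ = 0.161 × 638.352 / 0.48 = 214.114 sabins.
ΔA needed = 214.114 − 127.569 = 86.545 sabins.
Net gain per sq m: Δα = 0.93 − 0.02 = 0.91.
Area = ΔA/Δα = 86.545/0.91 = 95.1 sq m.

95.1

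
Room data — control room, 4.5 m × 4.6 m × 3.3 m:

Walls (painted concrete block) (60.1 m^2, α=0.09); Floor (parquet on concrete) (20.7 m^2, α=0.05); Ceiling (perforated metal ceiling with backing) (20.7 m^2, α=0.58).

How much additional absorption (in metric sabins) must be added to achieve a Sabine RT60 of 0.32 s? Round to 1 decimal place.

15.9 sabins

Summing Sᵢαᵢ: 5.409 + 1.035 + 12.006 → A₁ = 18.450 sabins.
V = 68.31 m³. Required absorption A₂ = 0.161 × 68.31 / 0.32 = 34.368 sabins.
ΔA = A₂ − A₁ = 34.368 − 18.450 = 15.9 sabins.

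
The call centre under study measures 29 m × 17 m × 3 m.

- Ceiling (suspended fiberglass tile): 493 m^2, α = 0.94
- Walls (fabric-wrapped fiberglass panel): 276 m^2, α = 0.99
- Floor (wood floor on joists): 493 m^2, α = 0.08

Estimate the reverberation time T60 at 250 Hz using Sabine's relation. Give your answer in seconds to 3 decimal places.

0.307 sec

Total absorption A = 493×0.94 + 276×0.99 + 493×0.08
  = 463.420 + 273.240 + 39.440 = 776.100 m^2 sabins.
Volume V = 29 × 17 × 3 = 1479 m³.
T = 0.161 V/A = 0.161·1479/776.100 = 0.307 s.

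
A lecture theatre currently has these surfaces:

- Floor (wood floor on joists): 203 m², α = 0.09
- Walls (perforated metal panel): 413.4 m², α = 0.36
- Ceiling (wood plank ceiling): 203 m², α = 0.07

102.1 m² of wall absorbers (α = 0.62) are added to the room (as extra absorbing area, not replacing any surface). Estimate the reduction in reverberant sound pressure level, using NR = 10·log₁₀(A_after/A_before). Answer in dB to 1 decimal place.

1.3 dB

Summing Sᵢαᵢ: 18.270 + 148.824 + 14.210 → A_before = 181.304 sabins.
Added absorption = 102.1 × 0.62 = 63.302 sabins.
A_after = 181.304 + 63.302 = 244.606 sabins.
NR = 10·log₁₀(244.606/181.304) = 1.3 dB.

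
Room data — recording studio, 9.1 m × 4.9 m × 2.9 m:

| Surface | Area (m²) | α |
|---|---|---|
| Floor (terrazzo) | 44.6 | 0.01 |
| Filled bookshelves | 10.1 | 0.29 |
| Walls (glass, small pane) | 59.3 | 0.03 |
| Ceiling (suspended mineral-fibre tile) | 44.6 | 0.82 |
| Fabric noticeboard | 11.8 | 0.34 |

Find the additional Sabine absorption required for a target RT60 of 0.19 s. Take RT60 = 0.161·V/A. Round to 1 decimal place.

Summing Sᵢαᵢ: 0.446 + 2.929 + 1.779 + 36.572 + 4.012 → A₁ = 45.738 sabins.
V = 129.311 m³. Required absorption A₂ = 0.161 × 129.311 / 0.19 = 109.574 sabins.
Additional absorption ΔA = 109.574 − 45.738 = 63.8 sabins.

63.8 sabins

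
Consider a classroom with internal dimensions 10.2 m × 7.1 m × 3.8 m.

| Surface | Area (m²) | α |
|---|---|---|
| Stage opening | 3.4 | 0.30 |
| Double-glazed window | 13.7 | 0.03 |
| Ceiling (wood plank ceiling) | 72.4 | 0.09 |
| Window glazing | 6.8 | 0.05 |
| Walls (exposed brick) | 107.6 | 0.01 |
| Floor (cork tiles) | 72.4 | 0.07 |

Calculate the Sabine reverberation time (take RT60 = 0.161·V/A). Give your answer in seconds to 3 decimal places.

A = Σ Sᵢαᵢ = 3.4×0.30 + 13.7×0.03 + 72.4×0.09 + 6.8×0.05 + 107.6×0.01 + 72.4×0.07 = 14.431 sabins.
Volume V = 10.2 × 7.1 × 3.8 = 275.196 m³.
T = 0.161 V/A = 0.161·275.196/14.431 = 3.070 s.

3.070 seconds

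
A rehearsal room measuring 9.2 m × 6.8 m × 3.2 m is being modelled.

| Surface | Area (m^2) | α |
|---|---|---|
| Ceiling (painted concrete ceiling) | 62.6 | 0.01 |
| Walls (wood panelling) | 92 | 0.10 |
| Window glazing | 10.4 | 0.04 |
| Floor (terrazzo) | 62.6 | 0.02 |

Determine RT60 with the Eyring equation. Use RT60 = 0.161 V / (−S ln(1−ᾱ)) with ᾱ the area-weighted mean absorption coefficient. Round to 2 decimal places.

2.73 seconds

Total surface area S = 62.6 + 92 + 10.4 + 62.6 = 227.6 m^2.
Absorption A = 62.6·0.01 + 92·0.10 + 10.4·0.04 + 62.6·0.02 = 11.494 sabins.
Mean coefficient ᾱ = A/S = 0.0505.
Eyring denominator: −S ln(1−ᾱ) = 11.794.
V = 9.2 × 6.8 × 3.2 = 200.192 m³.
T = 0.161·V/[−S·ln(1−ᾱ)] = 0.161·200.192/11.794 = 2.73 s.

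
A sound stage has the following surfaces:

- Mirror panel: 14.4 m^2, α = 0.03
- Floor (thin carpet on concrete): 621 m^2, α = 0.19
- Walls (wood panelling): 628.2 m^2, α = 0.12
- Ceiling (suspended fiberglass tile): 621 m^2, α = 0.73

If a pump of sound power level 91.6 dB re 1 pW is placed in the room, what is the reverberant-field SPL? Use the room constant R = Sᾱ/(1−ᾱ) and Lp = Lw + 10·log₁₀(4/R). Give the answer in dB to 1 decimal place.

A = 647.136 sabins; S = 1884.6 m^2.
ᾱ = 0.3434, so room constant R = A/(1−ᾱ) = 985.586 m^2.
Lp = Lw + 10 log₁₀(4/R) = 91.6 -23.92 = 67.7 dB.

67.7 dB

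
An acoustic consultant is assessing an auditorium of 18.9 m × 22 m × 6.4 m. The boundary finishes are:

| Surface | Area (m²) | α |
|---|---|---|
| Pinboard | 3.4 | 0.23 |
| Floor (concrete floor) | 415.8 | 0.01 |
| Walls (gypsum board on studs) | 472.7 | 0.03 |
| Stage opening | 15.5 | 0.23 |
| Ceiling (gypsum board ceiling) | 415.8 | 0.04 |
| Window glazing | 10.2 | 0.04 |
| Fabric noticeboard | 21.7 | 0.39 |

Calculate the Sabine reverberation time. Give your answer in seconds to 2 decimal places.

8.89 seconds

A = Σ Sᵢαᵢ = 3.4*0.23 + 415.8*0.01 + 472.7*0.03 + 15.5*0.23 + 415.8*0.04 + 10.2*0.04 + 21.7*0.39 = 48.189 sabins.
Volume V = 18.9 × 22 × 6.4 = 2661.12 m³.
RT60 = 0.161 · V / A = 0.161 × 2661.12 / 48.189 = 8.89 s.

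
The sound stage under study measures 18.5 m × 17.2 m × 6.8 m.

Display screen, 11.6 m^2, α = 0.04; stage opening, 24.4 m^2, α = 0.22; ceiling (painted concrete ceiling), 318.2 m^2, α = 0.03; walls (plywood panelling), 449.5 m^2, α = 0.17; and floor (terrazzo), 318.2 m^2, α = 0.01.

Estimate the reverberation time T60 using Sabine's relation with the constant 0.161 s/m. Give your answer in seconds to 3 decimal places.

Equivalent absorption area: A = 11.6*0.04 + 24.4*0.22 + 318.2*0.03 + 449.5*0.17 + 318.2*0.01 = 94.975 m^2.
V = 18.5·17.2·6.8 = 2163.76 m³.
T = 0.161 V/A = 0.161·2163.76/94.975 = 3.668 s.

3.668 seconds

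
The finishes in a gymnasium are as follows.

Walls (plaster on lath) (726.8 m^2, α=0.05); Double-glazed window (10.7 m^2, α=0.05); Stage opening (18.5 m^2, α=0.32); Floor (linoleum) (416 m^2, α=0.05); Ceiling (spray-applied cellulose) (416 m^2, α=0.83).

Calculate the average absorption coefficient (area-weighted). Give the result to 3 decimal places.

0.257

S = Σ Sᵢ = 726.8 + 10.7 + 18.5 + 416 + 416 = 1588.0 m^2.
Σ(Sᵢαᵢ) = 726.8×0.05 + 10.7×0.05 + 18.5×0.32 + 416×0.05 + 416×0.83 = 408.875.
ᾱ = 408.875 / 1588.0 = 0.257.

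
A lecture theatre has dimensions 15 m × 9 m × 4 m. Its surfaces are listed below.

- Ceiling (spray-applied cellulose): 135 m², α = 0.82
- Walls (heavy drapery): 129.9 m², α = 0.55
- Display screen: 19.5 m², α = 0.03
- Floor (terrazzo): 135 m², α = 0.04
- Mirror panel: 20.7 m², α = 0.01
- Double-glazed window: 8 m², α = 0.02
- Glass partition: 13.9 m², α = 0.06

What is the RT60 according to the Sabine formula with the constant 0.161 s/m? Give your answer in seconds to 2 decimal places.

Equivalent absorption area: A = 135×0.82 + 129.9×0.55 + 19.5×0.03 + 135×0.04 + 20.7×0.01 + 8×0.02 + 13.9×0.06 = 189.331 m².
Volume V = 15 × 9 × 4 = 540 m³.
RT60 = 0.161 · V / A = 0.161 × 540 / 189.331 = 0.46 s.

0.46 seconds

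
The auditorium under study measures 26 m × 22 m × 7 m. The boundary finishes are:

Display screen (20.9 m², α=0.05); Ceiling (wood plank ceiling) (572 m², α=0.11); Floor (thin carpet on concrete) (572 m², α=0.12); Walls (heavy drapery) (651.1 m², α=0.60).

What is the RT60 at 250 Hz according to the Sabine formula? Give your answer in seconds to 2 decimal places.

A = Σ Sᵢαᵢ = 20.9×0.05 + 572×0.11 + 572×0.12 + 651.1×0.60 = 523.265 sabins.
V = 26·22·7 = 4004 m³.
Sabine: RT60 = 0.161 × 4004 / 523.265 = 1.23 s.

1.23 seconds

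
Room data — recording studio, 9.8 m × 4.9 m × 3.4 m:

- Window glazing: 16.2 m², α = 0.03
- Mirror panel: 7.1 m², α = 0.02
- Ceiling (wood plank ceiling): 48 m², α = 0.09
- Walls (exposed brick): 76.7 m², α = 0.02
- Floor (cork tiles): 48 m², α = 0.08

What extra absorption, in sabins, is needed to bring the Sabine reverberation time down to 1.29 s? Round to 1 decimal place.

Equivalent absorption area: A₁ = 16.2*0.03 + 7.1*0.02 + 48*0.09 + 76.7*0.02 + 48*0.08 = 10.322 m².
Target A₂ = 0.161·163.268/1.29 = 20.377 sabins (V = 163.268 m³).
Additional absorption ΔA = 20.377 − 10.322 = 10.1 sabins.

10.1 sabins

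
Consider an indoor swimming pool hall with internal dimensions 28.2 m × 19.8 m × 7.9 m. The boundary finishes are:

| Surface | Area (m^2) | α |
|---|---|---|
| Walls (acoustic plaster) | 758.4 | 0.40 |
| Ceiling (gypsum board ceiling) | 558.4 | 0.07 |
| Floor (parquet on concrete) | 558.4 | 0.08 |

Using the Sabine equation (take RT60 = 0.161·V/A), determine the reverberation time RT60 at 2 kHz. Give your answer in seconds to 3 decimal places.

1.835 seconds

Total absorption A = 758.4*0.40 + 558.4*0.07 + 558.4*0.08
  = 303.360 + 39.088 + 44.672 = 387.120 m^2 sabins.
V = 28.2·19.8·7.9 = 4411.044 m³.
T = 0.161 V/A = 0.161·4411.044/387.120 = 1.835 s.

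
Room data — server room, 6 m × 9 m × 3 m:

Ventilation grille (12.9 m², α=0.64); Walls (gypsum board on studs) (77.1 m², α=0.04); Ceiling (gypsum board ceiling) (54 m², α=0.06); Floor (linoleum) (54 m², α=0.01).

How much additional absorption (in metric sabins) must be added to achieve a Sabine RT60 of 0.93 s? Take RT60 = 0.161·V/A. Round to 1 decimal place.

12.9 sabins

Total absorption A₁ = 12.9·0.64 + 77.1·0.04 + 54·0.06 + 54·0.01
  = 8.256 + 3.084 + 3.240 + 0.540 = 15.120 m² sabins.
V = 162 m³. Required absorption A₂ = 0.161 × 162 / 0.93 = 28.045 sabins.
Additional absorption ΔA = 28.045 − 15.120 = 12.9 sabins.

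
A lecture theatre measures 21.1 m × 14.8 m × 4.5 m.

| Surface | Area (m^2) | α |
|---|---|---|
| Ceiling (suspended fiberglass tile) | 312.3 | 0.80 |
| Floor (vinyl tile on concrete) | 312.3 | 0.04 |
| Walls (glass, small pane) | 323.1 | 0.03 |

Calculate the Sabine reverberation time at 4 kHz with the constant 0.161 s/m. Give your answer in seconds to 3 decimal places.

Total absorption A = 312.3·0.80 + 312.3·0.04 + 323.1·0.03
  = 249.840 + 12.492 + 9.693 = 272.025 m^2 sabins.
V = 21.1·14.8·4.5 = 1405.26 m³.
Sabine: RT60 = 0.161 × 1405.26 / 272.025 = 0.832 s.

0.832 s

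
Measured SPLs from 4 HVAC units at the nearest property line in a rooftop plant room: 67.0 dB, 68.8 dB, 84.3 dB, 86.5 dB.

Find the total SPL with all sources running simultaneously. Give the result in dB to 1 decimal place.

88.6 dB

Sum in the linear (power) domain: Σ 10^(Lᵢ/10) = 10^(67.0/10) + 10^(68.8/10) + 10^(84.3/10) + 10^(86.5/10) = 7.284e+08.
Back to dB: 10·log₁₀ Σ = 88.6 dB.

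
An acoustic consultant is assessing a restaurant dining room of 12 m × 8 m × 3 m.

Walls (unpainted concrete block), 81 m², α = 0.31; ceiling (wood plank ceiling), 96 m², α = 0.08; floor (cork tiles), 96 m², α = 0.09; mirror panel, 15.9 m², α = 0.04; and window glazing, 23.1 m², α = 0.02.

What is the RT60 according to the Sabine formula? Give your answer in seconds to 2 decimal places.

Equivalent absorption area: A = 81·0.31 + 96·0.08 + 96·0.09 + 15.9·0.04 + 23.1·0.02 = 42.528 m².
Volume V = 12 × 8 × 3 = 288 m³.
RT60 = 0.161 · V / A = 0.161 × 288 / 42.528 = 1.09 s.

1.09 s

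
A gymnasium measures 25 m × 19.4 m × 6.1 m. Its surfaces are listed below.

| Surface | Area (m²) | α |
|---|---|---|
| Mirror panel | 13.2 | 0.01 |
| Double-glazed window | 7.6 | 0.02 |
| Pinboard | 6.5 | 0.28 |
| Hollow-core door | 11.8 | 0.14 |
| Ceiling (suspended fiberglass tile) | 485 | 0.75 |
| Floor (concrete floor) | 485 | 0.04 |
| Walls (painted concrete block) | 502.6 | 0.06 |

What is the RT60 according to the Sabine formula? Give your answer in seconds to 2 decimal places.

1.14 sec

Summing Sᵢαᵢ: 0.132 + 0.152 + 1.820 + 1.652 + 363.750 + 19.400 + 30.156 → A = 417.062 sabins.
Volume V = 25 × 19.4 × 6.1 = 2958.5 m³.
T = 0.161 V/A = 0.161·2958.5/417.062 = 1.14 s.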